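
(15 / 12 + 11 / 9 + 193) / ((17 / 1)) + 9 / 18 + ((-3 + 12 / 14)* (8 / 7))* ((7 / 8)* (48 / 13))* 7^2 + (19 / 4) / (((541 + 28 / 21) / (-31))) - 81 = -456.97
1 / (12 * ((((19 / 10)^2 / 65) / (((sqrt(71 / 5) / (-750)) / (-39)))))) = 0.00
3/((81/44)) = 44/27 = 1.63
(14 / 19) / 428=7 / 4066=0.00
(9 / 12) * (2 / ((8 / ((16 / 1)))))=3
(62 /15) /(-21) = -62 /315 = -0.20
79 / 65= 1.22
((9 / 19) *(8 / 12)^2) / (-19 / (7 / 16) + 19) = -28 / 3249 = -0.01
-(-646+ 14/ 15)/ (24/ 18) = 2419/ 5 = 483.80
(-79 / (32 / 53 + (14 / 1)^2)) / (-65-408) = 0.00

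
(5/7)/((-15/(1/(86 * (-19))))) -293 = -10054001/34314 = -293.00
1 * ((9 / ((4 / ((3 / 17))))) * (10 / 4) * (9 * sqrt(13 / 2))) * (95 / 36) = 12825 * sqrt(26) / 1088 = 60.11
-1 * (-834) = 834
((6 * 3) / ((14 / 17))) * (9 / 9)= 153 / 7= 21.86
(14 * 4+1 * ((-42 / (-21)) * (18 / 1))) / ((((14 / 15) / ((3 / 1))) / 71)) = 146970 / 7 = 20995.71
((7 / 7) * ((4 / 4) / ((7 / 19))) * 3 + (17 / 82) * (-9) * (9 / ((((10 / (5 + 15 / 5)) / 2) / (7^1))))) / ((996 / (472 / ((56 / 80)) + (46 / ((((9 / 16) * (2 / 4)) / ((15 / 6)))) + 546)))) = -4416975011 / 15007230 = -294.32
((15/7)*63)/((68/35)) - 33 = 2481/68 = 36.49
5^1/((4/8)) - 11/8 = 69/8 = 8.62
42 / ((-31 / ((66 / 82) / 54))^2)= 847 / 87233814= 0.00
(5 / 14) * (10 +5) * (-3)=-225 / 14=-16.07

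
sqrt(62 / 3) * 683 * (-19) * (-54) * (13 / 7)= 5916278.29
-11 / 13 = -0.85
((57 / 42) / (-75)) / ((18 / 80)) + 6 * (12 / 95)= 12164 / 17955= 0.68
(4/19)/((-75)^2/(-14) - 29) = -56/114589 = -0.00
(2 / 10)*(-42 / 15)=-14 / 25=-0.56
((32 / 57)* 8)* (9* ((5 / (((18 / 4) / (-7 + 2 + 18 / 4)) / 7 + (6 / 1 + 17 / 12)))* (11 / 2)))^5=106057438925800513536 / 220262074117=481505676.14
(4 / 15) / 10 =2 / 75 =0.03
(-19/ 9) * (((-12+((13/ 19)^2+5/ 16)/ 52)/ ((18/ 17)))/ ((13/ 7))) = 142788695/ 11097216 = 12.87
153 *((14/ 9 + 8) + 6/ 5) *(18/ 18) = 8228/ 5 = 1645.60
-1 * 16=-16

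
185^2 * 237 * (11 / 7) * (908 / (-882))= -13502652350 / 1029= -13122111.13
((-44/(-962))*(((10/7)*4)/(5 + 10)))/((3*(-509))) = -176/15424227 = -0.00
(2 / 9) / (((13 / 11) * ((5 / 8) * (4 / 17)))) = 748 / 585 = 1.28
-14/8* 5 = -35/4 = -8.75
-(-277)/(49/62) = 17174/49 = 350.49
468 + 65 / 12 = 5681 / 12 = 473.42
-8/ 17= -0.47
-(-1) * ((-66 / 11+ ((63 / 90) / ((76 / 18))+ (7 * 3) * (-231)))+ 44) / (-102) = 107581 / 2280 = 47.18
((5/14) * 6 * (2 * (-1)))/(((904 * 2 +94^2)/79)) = -395/12418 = -0.03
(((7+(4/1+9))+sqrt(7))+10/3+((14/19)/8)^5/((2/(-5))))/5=5.20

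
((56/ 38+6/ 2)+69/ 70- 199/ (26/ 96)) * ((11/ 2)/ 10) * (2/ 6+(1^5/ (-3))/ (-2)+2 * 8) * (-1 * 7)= 4577345421/ 98800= 46329.41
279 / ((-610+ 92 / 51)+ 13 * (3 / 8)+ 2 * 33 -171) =-113832 / 288995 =-0.39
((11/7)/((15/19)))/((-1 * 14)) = -209/1470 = -0.14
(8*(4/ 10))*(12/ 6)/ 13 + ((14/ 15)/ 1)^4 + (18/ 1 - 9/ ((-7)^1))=94610731/ 4606875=20.54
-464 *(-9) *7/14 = 2088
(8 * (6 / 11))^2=19.04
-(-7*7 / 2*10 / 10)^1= 49 / 2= 24.50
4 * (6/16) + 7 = 17/2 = 8.50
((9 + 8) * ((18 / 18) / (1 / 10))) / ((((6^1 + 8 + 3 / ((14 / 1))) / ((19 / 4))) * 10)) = 5.68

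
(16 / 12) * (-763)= -3052 / 3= -1017.33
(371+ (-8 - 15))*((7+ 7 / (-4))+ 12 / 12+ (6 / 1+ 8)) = 7047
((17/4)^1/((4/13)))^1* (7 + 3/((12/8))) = 1989/16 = 124.31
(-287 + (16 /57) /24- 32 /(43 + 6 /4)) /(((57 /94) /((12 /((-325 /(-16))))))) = -26341771904 /93977325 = -280.30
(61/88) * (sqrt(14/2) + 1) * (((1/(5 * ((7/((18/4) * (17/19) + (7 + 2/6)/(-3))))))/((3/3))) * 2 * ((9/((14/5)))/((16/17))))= 561017/2621696 + 561017 * sqrt(7)/2621696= 0.78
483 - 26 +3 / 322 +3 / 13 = 1914007 / 4186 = 457.24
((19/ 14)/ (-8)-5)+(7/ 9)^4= -3529907/ 734832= -4.80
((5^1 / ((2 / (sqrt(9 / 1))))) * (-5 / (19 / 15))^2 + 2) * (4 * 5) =858190 / 361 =2377.26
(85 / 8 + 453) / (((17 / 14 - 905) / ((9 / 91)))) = -33381 / 657956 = -0.05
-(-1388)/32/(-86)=-347/688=-0.50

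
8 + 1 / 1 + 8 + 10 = 27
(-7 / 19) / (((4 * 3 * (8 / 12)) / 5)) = -0.23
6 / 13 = 0.46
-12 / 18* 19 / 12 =-19 / 18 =-1.06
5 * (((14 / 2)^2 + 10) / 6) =295 / 6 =49.17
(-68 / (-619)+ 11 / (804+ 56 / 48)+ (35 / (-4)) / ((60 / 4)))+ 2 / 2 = 0.54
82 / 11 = 7.45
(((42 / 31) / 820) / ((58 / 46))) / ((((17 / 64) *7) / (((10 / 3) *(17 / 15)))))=1472 / 552885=0.00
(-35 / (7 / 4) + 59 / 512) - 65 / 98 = -515509 / 25088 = -20.55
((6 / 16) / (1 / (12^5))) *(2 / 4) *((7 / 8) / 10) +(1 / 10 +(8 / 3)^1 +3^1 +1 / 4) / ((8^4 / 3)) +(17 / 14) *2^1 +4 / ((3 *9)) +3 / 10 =12650383489 / 3096576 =4085.28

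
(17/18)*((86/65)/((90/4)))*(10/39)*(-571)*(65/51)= -98212/9477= -10.36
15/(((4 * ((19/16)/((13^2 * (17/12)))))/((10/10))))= 14365/19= 756.05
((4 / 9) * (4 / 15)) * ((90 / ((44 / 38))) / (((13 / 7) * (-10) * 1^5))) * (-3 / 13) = 1064 / 9295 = 0.11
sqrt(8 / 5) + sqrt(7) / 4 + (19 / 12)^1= sqrt(7) / 4 + 2*sqrt(10) / 5 + 19 / 12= 3.51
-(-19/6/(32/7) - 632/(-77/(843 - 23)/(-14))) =199005623/2112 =94226.15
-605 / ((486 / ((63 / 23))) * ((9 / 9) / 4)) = -8470 / 621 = -13.64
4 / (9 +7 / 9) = 9 / 22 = 0.41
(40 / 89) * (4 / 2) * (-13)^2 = 13520 / 89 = 151.91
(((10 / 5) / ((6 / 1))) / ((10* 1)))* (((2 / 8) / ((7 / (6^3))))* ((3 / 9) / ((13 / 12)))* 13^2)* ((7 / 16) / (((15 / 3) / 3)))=351 / 100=3.51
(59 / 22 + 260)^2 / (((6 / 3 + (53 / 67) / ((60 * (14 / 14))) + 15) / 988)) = 2550850715580 / 636581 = 4007110.98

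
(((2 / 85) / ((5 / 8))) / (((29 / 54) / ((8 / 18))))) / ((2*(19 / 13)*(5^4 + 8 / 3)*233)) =0.00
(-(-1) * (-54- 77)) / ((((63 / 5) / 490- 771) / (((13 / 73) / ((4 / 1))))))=22925 / 3030522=0.01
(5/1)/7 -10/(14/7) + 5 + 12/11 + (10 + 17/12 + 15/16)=52333/3696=14.16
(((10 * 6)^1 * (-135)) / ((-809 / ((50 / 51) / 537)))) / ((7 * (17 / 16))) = 720000 / 292952653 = 0.00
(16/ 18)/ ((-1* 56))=-1/ 63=-0.02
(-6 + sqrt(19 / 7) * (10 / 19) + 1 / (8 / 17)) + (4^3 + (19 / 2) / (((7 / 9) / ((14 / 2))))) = 10 * sqrt(133) / 133 + 1165 / 8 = 146.49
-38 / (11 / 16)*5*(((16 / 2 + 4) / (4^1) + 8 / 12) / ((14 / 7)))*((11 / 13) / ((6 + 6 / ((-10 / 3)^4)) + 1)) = -83600000 / 1374477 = -60.82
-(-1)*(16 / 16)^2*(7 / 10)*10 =7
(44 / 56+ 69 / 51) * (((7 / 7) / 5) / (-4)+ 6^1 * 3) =182731 / 4760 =38.39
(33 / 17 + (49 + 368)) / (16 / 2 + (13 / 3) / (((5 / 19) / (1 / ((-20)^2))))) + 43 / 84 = 3624756557 / 68896716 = 52.61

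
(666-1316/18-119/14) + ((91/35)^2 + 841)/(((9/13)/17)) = 3210241/150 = 21401.61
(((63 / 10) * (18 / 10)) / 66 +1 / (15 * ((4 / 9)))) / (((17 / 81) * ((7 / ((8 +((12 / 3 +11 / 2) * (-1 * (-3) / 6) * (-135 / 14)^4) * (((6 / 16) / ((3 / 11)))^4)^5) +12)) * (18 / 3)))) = 874919.81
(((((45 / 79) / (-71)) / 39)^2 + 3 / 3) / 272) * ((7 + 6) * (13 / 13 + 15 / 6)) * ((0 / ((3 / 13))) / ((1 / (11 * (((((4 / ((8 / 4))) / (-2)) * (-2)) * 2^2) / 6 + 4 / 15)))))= 0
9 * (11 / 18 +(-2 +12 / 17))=-209 / 34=-6.15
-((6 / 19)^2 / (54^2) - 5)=146204 / 29241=5.00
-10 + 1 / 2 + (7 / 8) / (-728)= -7905 / 832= -9.50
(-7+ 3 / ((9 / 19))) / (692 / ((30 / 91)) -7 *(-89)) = -10 / 40831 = -0.00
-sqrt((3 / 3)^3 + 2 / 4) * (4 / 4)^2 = -sqrt(6) / 2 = -1.22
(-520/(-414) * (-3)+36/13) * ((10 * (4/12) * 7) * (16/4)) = -250880/2691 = -93.23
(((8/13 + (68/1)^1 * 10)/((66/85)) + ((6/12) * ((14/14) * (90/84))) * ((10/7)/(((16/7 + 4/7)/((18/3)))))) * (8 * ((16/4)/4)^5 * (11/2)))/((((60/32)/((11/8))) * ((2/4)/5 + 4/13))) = 232065350/3339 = 69501.45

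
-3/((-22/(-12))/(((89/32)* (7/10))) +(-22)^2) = -5607/906356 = -0.01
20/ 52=5/ 13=0.38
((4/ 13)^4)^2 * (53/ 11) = 3473408/ 8973037931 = 0.00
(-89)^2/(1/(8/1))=63368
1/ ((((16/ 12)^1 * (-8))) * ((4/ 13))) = -39/ 128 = -0.30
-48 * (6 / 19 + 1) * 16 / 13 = -19200 / 247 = -77.73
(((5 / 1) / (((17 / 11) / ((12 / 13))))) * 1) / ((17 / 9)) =5940 / 3757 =1.58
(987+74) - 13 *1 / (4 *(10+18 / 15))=1060.71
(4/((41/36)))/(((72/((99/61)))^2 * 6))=363/1220488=0.00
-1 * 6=-6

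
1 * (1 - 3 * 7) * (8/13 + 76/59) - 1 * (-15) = -17695/767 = -23.07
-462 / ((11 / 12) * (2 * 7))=-36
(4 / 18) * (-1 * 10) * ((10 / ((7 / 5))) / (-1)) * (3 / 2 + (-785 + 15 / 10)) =-782000 / 63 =-12412.70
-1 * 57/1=-57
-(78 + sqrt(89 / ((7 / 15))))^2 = -(sqrt(9345) + 546)^2 / 49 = -8429.06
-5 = -5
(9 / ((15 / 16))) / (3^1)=3.20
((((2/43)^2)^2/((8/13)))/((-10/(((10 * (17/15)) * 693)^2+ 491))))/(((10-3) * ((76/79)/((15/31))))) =-190053971367/56382866092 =-3.37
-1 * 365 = -365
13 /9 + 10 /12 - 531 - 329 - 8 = -15583 /18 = -865.72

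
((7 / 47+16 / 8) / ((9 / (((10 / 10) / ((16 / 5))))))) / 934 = 505 / 6321312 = 0.00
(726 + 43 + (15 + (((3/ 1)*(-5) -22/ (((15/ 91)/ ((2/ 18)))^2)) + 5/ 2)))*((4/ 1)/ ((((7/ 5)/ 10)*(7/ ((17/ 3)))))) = 1887463148/ 107163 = 17613.01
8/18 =4/9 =0.44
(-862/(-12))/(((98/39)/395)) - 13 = 2210637/196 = 11278.76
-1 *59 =-59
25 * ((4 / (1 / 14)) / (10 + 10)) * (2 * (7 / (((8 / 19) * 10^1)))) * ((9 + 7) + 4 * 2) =5586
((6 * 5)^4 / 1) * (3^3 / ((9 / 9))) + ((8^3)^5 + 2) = 35184393958834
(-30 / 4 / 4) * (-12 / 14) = 1.61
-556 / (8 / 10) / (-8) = 695 / 8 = 86.88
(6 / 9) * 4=8 / 3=2.67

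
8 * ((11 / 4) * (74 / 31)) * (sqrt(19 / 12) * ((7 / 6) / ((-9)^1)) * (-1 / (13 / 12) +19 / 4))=-566951 * sqrt(57) / 130572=-32.78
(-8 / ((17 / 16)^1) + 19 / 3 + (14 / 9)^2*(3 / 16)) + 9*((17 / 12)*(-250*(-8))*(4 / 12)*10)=156058637 / 1836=84999.26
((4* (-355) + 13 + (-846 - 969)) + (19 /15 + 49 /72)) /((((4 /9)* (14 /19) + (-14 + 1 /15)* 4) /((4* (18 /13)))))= 198226449 /615836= 321.88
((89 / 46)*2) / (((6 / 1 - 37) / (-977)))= 86953 / 713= 121.95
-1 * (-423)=423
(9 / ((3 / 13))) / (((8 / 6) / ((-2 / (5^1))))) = -117 / 10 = -11.70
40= 40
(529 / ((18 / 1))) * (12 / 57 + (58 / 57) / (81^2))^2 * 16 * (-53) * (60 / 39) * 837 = -863287433427632000 / 606054784959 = -1424437.95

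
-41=-41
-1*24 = -24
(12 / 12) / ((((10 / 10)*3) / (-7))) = -7 / 3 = -2.33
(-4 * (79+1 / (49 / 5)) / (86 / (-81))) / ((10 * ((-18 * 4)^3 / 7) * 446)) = -323 / 257752320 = -0.00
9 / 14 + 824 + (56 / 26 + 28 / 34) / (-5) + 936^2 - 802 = 13553546193 / 15470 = 876118.05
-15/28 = -0.54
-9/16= -0.56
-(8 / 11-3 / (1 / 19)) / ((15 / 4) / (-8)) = -19808 / 165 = -120.05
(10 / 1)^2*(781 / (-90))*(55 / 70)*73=-3135715 / 63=-49773.25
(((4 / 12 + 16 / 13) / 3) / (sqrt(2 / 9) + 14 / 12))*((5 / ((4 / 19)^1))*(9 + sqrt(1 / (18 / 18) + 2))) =-17385*sqrt(2) / 533 - 5795*sqrt(6) / 1599 + 40565*sqrt(3) / 3198 + 121695 / 1066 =81.13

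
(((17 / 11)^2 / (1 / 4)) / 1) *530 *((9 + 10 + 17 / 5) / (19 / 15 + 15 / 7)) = 720511680 / 21659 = 33266.16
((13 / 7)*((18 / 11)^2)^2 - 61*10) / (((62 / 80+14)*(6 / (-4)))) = 26.92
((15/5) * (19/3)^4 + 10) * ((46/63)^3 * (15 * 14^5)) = 99655851715840/6561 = 15189125394.88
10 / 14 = 5 / 7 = 0.71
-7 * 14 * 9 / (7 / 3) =-378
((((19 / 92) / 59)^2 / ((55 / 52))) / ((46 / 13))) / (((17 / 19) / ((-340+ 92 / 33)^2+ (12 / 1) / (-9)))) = 35885306319343 / 86249585702610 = 0.42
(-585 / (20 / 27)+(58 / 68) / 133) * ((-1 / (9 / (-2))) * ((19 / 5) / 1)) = -7142441 / 10710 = -666.89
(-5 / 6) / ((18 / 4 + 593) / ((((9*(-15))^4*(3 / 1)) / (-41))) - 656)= 332150625 / 261468981799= 0.00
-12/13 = -0.92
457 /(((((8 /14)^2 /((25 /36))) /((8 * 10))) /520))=363886250 /9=40431805.56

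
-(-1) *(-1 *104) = -104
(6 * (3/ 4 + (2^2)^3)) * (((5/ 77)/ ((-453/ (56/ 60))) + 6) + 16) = 42589442/ 4983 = 8546.95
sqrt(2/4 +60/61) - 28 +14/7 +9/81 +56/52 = -2903/117 +sqrt(22082)/122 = -23.59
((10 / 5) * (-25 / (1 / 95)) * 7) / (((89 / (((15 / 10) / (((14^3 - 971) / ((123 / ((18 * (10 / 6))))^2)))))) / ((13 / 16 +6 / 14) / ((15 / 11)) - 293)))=15672818629 / 10099008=1551.92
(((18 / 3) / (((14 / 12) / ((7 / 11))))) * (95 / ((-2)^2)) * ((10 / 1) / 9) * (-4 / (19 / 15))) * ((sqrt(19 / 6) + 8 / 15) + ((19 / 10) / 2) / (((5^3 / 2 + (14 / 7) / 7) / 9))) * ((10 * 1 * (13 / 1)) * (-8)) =55640000 / 293 + 520000 * sqrt(114) / 11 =694632.22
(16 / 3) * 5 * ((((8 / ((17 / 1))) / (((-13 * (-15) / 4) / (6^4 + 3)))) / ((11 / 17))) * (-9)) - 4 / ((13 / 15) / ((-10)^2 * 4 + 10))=-71976 / 11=-6543.27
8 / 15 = 0.53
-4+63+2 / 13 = 769 / 13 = 59.15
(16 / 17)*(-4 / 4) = -16 / 17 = -0.94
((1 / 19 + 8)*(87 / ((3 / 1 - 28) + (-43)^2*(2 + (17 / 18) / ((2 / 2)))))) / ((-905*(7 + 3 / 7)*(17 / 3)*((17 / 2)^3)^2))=-4735584 / 526323762725324005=-0.00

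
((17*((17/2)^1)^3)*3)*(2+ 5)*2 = 1753941/4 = 438485.25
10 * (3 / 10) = 3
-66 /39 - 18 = -256 /13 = -19.69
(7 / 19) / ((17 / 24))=168 / 323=0.52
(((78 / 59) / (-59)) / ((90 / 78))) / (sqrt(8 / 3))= -169 * sqrt(6) / 34810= -0.01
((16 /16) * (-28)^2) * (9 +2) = 8624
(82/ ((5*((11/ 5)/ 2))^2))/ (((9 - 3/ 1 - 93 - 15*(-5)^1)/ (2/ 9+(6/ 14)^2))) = -14678/ 160083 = -0.09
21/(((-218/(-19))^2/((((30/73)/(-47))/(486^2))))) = -12635/2139605662968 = -0.00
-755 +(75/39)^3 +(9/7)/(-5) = -57528623/76895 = -748.15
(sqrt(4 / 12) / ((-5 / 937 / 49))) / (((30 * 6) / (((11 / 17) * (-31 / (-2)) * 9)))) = -15656333 * sqrt(3) / 10200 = -2658.58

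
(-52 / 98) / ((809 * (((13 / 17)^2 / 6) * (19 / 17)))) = -58956 / 9791327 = -0.01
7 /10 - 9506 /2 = -47523 /10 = -4752.30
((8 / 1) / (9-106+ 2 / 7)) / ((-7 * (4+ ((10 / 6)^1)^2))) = 0.00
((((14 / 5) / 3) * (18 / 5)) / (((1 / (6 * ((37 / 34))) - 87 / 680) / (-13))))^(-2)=90535225 / 271749686068224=0.00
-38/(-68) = 19/34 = 0.56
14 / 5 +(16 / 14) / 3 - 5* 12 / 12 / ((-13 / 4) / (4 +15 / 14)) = 14992 / 1365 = 10.98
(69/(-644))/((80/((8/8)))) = -3/2240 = -0.00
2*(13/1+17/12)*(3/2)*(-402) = -34773/2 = -17386.50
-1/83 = -0.01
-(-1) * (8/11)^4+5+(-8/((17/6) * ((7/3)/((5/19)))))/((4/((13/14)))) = 1206312957/231723107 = 5.21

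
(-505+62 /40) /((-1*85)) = 10069 /1700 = 5.92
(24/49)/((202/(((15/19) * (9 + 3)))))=2160/94031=0.02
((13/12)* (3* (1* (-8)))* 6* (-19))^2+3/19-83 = 166919050/19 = 8785213.16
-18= -18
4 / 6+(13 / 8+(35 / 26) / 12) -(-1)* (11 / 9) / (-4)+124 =29507 / 234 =126.10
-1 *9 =-9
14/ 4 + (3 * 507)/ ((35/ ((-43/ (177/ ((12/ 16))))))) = -36493/ 8260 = -4.42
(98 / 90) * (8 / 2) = 196 / 45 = 4.36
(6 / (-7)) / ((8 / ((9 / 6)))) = -9 / 56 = -0.16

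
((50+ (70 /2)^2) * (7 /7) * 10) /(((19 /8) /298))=1599789.47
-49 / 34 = -1.44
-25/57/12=-25/684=-0.04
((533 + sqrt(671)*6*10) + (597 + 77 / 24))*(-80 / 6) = -800*sqrt(671)-135985 / 9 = -35832.38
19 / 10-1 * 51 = -49.10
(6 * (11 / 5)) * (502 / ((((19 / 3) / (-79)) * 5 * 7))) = -7852284 / 3325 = -2361.59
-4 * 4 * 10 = -160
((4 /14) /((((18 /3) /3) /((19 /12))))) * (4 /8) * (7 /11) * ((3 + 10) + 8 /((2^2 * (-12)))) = 0.92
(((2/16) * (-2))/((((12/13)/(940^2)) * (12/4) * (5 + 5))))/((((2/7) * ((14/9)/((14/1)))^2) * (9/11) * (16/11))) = -121616495/64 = -1900257.73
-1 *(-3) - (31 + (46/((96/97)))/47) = -65399/2256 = -28.99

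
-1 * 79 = -79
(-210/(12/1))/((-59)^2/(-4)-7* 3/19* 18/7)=266/13271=0.02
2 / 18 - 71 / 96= -181 / 288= -0.63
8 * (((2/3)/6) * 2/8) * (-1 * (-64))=128/9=14.22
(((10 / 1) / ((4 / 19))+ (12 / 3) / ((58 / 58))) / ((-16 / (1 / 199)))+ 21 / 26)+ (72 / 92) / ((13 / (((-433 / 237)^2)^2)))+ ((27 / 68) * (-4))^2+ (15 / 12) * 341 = 82990513751623422211 / 192895883829765792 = 430.23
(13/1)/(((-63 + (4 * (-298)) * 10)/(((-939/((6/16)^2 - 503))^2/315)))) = -5216653312/434396836814045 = -0.00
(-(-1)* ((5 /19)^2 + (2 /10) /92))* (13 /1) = 154193 /166060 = 0.93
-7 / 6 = -1.17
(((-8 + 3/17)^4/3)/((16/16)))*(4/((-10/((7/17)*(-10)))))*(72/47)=210269284512/66733279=3150.89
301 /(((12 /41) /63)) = 259161 /4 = 64790.25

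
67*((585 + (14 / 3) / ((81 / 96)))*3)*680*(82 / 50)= 17870026136 / 135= 132370563.97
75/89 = 0.84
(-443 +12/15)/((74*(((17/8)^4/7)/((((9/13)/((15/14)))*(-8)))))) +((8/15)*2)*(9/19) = 211994648304/19082460475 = 11.11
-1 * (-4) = 4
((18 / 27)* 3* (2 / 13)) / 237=4 / 3081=0.00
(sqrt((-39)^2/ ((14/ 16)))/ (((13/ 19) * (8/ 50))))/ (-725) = -57 * sqrt(14)/ 406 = -0.53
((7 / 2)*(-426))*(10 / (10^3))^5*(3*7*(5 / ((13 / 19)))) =-594909 / 26000000000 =-0.00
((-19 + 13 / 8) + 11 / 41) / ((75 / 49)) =-274939 / 24600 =-11.18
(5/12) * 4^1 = 5/3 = 1.67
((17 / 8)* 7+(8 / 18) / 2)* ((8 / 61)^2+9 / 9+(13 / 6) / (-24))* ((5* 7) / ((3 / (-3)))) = -18895696015 / 38579328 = -489.79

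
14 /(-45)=-14 /45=-0.31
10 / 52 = 5 / 26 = 0.19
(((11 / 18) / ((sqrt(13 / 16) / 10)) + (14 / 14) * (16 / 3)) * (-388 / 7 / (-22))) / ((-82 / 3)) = -1940 * sqrt(13) / 11193- 1552 / 3157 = -1.12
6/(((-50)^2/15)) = 9/250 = 0.04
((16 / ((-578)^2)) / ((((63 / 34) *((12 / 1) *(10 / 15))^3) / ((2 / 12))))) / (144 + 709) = 1 / 101383567488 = 0.00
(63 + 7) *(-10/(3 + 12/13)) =-9100/51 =-178.43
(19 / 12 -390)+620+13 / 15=4649 / 20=232.45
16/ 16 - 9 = -8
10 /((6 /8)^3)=640 /27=23.70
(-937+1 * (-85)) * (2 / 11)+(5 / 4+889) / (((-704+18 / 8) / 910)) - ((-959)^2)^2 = -3730881774219645 / 4411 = -845813143101.26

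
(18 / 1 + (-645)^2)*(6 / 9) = 277362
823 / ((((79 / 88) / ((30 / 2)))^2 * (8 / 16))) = 2867990400 / 6241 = 459540.20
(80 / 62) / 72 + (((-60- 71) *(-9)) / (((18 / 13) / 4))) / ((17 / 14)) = 13303921 / 4743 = 2804.96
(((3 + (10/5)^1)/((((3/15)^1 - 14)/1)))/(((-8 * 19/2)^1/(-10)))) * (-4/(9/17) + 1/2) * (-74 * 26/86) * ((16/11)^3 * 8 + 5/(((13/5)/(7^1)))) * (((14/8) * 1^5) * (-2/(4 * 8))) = 31.34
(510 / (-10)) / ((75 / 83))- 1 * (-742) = 17139 / 25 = 685.56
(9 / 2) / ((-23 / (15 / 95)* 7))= -27 / 6118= -0.00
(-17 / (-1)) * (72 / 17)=72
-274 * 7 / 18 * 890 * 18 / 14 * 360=-43894800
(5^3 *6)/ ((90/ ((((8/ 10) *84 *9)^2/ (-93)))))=-1016064/ 31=-32776.26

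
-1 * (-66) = 66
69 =69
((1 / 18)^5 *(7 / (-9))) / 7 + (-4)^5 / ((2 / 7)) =-60949905409 / 17006112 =-3584.00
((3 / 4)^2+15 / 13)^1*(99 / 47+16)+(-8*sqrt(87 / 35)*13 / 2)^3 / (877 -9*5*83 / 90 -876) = 303807 / 9776+8155264*sqrt(3045) / 33075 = 13637.12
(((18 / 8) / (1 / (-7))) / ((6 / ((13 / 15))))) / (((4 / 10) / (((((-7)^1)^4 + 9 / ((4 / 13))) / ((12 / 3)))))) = -884611 / 256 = -3455.51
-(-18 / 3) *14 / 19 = 84 / 19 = 4.42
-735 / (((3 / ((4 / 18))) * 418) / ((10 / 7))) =-350 / 1881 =-0.19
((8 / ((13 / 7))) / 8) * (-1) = -7 / 13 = -0.54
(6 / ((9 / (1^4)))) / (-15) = -2 / 45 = -0.04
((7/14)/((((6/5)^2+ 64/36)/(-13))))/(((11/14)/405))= -8292375/7964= -1041.23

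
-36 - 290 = -326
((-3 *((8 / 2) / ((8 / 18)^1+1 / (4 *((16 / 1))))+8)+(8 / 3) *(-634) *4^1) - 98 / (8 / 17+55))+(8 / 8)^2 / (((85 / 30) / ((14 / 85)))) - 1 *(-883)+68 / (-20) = -257168049436 / 43331793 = -5934.86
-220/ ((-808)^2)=-55/ 163216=-0.00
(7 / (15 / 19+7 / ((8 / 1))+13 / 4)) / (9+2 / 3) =1064 / 7221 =0.15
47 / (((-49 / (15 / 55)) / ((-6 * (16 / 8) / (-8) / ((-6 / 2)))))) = 141 / 1078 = 0.13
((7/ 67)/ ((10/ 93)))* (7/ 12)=0.57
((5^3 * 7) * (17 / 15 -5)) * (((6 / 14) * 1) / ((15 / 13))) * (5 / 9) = -18850 / 27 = -698.15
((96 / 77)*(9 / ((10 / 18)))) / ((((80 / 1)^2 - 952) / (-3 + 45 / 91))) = -73872 / 7952945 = -0.01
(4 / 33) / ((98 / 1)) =2 / 1617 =0.00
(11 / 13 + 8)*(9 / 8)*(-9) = -9315 / 104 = -89.57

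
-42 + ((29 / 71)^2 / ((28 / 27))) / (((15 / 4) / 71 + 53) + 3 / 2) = -323378175 / 7700021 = -42.00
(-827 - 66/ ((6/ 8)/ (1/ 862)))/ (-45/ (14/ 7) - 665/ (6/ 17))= 1069443/ 2465320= 0.43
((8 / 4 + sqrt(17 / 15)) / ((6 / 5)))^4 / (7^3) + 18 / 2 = 275 * sqrt(255) / 71442 + 36256993 / 4000752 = 9.12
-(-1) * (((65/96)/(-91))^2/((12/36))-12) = -1806311/150528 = -12.00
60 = 60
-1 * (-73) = 73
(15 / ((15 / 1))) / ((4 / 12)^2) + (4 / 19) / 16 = 685 / 76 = 9.01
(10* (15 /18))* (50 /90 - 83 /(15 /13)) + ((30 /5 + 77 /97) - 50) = -1670977 /2619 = -638.02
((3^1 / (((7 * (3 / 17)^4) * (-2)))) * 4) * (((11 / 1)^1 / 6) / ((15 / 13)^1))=-11943503 / 8505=-1404.29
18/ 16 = 9/ 8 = 1.12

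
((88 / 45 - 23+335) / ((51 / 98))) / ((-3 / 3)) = -1384544 / 2295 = -603.29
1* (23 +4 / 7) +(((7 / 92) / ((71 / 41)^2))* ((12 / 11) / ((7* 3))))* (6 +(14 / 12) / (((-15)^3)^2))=14386847827863619 / 610146414281250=23.58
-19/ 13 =-1.46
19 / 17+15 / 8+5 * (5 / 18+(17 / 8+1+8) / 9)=1616 / 153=10.56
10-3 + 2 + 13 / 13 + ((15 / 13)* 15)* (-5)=-995 / 13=-76.54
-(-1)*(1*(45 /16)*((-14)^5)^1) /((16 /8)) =-756315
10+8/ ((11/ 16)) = 238/ 11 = 21.64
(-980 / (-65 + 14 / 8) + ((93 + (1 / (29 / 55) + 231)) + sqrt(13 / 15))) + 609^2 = sqrt(195) / 15 + 2723658680 / 7337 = 371223.32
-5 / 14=-0.36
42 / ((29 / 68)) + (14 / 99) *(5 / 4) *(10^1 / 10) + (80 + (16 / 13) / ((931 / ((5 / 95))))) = 178.66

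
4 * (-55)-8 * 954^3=-6946005532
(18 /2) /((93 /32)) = 96 /31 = 3.10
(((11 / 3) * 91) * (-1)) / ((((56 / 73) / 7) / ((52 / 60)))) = -949949 / 360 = -2638.75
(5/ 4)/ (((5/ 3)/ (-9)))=-6.75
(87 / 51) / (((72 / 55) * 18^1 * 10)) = 319 / 44064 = 0.01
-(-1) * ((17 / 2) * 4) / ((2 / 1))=17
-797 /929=-0.86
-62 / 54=-31 / 27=-1.15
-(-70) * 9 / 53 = 630 / 53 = 11.89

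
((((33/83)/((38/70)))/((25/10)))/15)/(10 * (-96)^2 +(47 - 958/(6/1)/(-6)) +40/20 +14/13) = 36036/170184990725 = 0.00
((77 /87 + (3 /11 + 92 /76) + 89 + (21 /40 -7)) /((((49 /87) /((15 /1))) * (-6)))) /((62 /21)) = -185233809 /1451296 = -127.63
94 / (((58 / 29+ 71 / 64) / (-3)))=-18048 / 199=-90.69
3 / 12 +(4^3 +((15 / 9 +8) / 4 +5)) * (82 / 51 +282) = 12395801 / 612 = 20254.58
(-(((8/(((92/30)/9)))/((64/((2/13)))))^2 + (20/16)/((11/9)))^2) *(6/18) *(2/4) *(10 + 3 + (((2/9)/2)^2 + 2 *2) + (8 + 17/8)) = -905124035577049625/190139045299027968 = -4.76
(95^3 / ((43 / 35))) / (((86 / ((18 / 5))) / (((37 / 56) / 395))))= 57101175 / 1168568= 48.86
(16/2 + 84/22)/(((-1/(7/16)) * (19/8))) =-455/209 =-2.18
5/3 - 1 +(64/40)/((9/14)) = 142/45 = 3.16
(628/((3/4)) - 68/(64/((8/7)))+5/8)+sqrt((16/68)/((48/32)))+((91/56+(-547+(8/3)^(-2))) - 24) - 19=248.91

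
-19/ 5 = -3.80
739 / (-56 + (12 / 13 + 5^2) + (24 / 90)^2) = -2161575 / 87767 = -24.63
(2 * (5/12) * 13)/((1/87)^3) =14267565/2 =7133782.50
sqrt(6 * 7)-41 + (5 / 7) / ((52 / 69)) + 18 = -8027 / 364 + sqrt(42) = -15.57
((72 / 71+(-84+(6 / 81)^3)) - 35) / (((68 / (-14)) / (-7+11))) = 2308374922 / 23757381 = 97.16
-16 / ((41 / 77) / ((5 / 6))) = -3080 / 123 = -25.04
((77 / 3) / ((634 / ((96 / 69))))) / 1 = 1232 / 21873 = 0.06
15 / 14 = 1.07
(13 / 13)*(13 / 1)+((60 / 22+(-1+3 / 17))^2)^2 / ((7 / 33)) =58302188129 / 778165157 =74.92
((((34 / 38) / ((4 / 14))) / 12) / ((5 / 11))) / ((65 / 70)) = 9163 / 14820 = 0.62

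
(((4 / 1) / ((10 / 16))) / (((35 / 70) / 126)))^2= 65028096 / 25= 2601123.84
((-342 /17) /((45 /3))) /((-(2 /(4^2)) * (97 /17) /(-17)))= -15504 /485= -31.97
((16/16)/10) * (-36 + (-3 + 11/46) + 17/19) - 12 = -27595/1748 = -15.79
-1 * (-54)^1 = 54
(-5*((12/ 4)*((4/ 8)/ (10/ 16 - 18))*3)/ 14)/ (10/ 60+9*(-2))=-540/ 104111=-0.01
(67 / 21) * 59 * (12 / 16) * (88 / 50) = 43483 / 175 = 248.47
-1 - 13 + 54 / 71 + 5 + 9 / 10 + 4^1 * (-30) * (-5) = 420789 / 710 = 592.66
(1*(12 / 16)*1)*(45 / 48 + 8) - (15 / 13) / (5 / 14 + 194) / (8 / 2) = 5057219 / 754624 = 6.70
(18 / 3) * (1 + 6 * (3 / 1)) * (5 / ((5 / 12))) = 1368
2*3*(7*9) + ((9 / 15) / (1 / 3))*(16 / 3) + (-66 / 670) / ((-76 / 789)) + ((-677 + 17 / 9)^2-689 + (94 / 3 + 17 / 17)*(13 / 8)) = 1878830950741 / 4124520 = 455527.18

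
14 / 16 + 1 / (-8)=0.75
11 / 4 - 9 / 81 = 95 / 36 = 2.64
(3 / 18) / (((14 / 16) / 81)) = 108 / 7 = 15.43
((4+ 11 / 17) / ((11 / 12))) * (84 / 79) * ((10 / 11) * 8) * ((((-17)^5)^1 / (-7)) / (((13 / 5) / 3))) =14432428800 / 1573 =9175097.77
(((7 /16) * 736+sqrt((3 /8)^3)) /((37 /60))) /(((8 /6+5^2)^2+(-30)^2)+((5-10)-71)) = 405 * sqrt(6) /4042472+24840 /72187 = 0.34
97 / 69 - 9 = -524 / 69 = -7.59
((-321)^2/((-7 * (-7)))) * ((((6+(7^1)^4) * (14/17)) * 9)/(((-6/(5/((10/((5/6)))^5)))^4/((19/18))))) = 327248198125/65695311230579933693607936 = 0.00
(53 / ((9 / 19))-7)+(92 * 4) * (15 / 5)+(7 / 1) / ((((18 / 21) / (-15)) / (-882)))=983285 / 9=109253.89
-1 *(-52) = 52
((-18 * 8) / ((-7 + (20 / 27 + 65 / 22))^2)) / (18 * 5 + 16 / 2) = -25404192 / 188815081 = -0.13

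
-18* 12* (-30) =6480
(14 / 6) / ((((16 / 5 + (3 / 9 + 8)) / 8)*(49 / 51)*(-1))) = -2040 / 1211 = -1.68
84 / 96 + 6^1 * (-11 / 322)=863 / 1288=0.67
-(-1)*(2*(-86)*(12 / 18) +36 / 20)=-1693 / 15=-112.87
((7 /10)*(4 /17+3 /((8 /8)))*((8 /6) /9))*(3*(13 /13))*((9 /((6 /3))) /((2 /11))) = 847 /34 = 24.91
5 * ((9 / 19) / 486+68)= 340.00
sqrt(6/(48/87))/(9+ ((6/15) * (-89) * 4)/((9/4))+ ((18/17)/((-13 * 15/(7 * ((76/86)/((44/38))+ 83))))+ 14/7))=-4703985 * sqrt(174)/1043770036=-0.06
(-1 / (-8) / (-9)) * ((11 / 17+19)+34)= -38 / 51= -0.75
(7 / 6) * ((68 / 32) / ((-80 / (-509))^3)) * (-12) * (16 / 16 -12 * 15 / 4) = 172620747761 / 512000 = 337149.90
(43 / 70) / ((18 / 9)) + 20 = 20.31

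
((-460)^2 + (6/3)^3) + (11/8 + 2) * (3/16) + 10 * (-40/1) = 27034705/128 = 211208.63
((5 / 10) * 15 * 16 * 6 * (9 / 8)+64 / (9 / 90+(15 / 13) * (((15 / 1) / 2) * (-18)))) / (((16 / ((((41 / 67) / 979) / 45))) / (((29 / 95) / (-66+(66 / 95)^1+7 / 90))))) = -1948015985 / 592229946550396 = -0.00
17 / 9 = 1.89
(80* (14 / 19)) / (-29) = -1120 / 551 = -2.03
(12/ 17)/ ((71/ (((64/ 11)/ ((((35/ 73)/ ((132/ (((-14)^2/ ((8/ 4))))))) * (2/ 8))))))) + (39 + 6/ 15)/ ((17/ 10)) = 49320946/ 2070005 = 23.83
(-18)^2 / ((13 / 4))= 1296 / 13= 99.69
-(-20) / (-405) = -4 / 81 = -0.05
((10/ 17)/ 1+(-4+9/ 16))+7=1129/ 272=4.15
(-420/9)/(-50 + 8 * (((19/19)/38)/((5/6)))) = 6650/7089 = 0.94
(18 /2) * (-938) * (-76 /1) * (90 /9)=6415920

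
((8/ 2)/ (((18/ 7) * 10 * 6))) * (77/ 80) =539/ 21600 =0.02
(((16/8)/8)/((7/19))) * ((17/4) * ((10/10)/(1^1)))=323/112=2.88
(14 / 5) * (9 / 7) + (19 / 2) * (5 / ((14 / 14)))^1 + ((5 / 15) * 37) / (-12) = 50.07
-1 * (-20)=20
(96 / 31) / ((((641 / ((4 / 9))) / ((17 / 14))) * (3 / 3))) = 1088 / 417291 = 0.00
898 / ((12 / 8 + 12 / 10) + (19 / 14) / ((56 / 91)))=502880 / 2747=183.07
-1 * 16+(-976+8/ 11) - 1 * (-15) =-10739/ 11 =-976.27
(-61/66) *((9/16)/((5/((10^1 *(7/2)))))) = -1281/352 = -3.64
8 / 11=0.73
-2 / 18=-0.11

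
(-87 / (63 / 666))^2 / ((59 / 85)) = 3523066740 / 2891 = 1218632.56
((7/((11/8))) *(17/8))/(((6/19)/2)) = 2261/33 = 68.52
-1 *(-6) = 6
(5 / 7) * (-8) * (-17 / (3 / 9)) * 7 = 2040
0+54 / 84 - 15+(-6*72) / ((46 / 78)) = -240495 / 322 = -746.88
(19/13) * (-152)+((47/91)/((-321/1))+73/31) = -199038470/905541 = -219.80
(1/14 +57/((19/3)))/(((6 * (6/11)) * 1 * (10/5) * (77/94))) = 5969/3528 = 1.69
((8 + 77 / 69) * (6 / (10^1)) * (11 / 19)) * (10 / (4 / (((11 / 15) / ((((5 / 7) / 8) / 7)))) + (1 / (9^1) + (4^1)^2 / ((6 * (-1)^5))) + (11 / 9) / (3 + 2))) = -671281380 / 47518069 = -14.13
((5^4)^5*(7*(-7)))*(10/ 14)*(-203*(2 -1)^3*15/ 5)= 2032756805419921875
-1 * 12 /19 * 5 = -60 /19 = -3.16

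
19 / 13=1.46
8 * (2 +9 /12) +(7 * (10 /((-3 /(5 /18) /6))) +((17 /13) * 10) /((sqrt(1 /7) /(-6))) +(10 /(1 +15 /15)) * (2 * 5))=298 /9- 1020 * sqrt(7) /13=-174.48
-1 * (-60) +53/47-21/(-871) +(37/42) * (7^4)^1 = 534551687/245622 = 2176.32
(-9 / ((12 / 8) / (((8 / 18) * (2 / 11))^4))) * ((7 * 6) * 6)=-0.06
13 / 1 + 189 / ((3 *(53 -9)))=635 / 44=14.43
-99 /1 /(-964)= 99 /964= 0.10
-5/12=-0.42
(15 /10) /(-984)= -1 /656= -0.00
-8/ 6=-1.33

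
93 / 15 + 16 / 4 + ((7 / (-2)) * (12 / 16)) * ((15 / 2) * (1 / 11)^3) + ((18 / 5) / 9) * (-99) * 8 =-32648343 / 106480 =-306.61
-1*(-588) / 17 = 588 / 17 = 34.59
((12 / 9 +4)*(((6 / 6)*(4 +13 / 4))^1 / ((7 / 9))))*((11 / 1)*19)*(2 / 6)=24244 / 7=3463.43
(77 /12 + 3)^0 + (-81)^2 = 6562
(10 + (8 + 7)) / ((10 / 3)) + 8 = 15.50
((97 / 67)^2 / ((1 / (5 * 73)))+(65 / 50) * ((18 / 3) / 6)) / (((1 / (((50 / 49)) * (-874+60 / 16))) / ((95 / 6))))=-18960511914775 / 1759688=-10774928.23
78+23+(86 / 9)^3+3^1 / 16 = 11357147 / 11664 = 973.69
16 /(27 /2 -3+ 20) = 32 /61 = 0.52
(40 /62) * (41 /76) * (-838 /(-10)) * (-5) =-85895 /589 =-145.83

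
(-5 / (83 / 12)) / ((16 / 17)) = -255 / 332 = -0.77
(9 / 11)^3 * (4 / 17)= 2916 / 22627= 0.13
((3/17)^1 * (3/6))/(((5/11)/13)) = 429/170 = 2.52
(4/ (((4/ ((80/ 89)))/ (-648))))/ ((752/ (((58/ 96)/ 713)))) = -3915/ 5964958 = -0.00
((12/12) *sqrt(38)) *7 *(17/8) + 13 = 13 + 119 *sqrt(38)/8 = 104.70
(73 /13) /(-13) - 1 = -242 /169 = -1.43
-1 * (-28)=28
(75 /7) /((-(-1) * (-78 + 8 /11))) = -33 /238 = -0.14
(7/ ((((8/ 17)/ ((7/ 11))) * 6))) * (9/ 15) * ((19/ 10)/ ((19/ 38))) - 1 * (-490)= 2171827/ 4400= 493.60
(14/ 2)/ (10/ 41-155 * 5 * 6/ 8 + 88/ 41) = -1148/ 94933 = -0.01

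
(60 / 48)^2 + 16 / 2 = 153 / 16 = 9.56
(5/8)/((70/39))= 39/112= 0.35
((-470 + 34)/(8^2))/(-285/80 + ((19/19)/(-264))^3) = 125348256/65549089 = 1.91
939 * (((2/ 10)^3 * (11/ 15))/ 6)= 3443/ 3750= 0.92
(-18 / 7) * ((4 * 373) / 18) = -1492 / 7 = -213.14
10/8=5/4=1.25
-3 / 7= -0.43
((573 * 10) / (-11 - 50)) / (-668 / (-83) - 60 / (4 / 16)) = 237795 / 587186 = 0.40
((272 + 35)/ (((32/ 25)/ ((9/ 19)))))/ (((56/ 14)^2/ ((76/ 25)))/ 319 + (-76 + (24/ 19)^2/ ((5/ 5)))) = -1.53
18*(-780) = -14040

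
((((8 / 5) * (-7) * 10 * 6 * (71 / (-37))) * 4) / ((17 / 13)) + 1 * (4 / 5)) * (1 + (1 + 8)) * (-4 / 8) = -12407636 / 629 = -19725.97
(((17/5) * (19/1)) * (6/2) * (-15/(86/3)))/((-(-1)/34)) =-148257/43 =-3447.84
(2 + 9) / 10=11 / 10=1.10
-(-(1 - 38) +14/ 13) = -495/ 13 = -38.08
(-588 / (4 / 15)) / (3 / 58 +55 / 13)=-1662570 / 3229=-514.89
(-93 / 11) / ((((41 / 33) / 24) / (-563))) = 3769848 / 41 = 91947.51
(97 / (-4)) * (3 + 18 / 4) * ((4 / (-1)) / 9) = 485 / 6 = 80.83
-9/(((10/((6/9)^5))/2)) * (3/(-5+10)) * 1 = -32/225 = -0.14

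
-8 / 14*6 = -24 / 7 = -3.43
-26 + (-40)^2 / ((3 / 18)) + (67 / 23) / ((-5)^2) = 5505117 / 575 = 9574.12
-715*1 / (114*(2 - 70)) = 0.09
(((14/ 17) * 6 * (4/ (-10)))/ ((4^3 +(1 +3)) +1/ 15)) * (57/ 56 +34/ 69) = -17511/ 399211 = -0.04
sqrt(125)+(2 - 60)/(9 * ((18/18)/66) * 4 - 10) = 319/52+5 * sqrt(5) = 17.31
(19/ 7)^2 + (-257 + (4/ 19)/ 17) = -3950740/ 15827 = -249.62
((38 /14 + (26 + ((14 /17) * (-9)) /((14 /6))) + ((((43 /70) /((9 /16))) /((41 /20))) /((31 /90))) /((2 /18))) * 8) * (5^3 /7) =5967849000 /1058743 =5636.73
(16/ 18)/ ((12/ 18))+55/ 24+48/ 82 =1381/ 328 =4.21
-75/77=-0.97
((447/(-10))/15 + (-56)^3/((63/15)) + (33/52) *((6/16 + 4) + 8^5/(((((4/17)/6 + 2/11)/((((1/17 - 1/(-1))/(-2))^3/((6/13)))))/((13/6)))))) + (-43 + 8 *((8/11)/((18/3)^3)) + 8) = -2971548857596691/27672559200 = -107382.51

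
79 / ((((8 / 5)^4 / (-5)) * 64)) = -246875 / 262144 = -0.94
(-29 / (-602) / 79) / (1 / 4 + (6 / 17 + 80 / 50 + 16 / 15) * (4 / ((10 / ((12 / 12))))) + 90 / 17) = 0.00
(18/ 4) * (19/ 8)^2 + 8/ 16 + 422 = 57329/ 128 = 447.88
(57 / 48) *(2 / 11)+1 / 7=221 / 616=0.36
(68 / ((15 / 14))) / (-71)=-952 / 1065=-0.89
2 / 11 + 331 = 3643 / 11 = 331.18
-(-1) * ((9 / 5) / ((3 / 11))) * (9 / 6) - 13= -31 / 10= -3.10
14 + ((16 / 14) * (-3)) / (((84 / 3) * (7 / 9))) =13.84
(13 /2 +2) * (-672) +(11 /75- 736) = -483589 /75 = -6447.85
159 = 159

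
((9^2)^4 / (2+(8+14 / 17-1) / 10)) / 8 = 3658971285 / 1892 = 1933917.17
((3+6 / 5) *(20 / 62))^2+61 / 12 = 6.92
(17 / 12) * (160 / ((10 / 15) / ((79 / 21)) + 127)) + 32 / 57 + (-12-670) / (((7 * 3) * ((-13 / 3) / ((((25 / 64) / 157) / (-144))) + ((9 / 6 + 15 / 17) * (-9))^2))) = 1337621903945456 / 570763936259811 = 2.34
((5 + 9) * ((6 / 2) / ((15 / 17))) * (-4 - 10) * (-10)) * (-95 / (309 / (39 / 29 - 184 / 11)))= 3106523560 / 98571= 31515.59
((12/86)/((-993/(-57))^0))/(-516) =-1/3698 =-0.00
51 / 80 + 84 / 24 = 331 / 80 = 4.14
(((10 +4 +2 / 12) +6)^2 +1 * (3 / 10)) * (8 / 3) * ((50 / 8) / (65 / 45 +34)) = 366295 / 1914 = 191.38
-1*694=-694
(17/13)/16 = 17/208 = 0.08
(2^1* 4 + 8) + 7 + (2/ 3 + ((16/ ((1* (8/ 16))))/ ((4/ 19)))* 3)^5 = 4826172445705589/ 243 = 19860791957636.17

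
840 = 840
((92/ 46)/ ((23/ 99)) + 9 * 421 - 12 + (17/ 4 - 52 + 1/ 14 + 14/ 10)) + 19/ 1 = 12101823/ 3220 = 3758.33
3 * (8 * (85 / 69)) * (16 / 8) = 1360 / 23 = 59.13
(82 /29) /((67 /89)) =7298 /1943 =3.76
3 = 3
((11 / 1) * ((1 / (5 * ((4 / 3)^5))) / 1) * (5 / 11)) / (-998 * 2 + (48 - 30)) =-243 / 2025472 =-0.00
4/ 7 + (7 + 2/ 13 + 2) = 885/ 91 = 9.73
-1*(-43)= 43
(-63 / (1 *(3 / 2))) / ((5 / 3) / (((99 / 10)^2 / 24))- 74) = 205821 / 360637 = 0.57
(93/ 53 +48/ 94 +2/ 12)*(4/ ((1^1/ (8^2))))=4652672/ 7473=622.60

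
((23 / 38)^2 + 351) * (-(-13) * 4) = 6595849 / 361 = 18271.05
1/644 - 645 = -415379/644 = -645.00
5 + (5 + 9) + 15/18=119/6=19.83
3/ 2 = 1.50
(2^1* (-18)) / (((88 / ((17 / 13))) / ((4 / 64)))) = -0.03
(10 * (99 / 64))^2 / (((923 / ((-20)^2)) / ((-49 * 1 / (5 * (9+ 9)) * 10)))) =-33350625 / 59072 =-564.58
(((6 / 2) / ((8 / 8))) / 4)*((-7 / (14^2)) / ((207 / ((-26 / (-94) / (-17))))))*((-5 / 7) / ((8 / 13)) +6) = 3523 / 345781632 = 0.00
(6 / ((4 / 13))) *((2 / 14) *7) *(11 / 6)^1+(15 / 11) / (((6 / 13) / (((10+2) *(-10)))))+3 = -13895 / 44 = -315.80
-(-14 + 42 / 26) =161 / 13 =12.38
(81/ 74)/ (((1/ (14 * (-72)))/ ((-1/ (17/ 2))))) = 81648/ 629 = 129.81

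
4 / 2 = 2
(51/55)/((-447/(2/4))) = -17/16390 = -0.00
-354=-354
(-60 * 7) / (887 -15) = -105 / 218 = -0.48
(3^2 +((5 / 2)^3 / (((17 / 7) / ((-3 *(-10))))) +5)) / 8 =25.88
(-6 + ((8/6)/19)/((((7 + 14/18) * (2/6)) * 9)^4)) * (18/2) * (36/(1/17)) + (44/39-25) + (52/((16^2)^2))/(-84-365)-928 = -278121093643164892529/8180063324160000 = -33999.87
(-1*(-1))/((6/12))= 2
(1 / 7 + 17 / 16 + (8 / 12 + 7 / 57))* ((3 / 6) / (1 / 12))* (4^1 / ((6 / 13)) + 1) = 123105 / 1064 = 115.70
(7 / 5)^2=49 / 25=1.96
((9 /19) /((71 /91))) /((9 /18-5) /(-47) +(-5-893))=-76986 /113859647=-0.00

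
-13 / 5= -2.60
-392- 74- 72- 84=-622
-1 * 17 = -17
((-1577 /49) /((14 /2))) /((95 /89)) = -7387 /1715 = -4.31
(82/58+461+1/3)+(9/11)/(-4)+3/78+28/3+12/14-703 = -80199631/348348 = -230.23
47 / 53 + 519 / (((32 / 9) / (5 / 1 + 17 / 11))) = 2230135 / 2332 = 956.32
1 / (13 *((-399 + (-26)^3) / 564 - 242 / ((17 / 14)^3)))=-0.00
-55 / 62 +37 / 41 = 39 / 2542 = 0.02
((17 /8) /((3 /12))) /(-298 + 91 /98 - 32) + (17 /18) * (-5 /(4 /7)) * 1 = -161749 /19512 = -8.29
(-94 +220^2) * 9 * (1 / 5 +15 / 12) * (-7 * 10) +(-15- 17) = -44127563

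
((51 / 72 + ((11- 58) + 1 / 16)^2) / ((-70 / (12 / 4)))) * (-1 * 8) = 1692547 / 2240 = 755.60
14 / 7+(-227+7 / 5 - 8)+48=-918 / 5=-183.60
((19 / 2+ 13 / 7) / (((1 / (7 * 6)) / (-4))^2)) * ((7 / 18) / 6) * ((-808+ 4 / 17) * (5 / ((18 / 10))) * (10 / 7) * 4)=-40756576000 / 153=-266382849.67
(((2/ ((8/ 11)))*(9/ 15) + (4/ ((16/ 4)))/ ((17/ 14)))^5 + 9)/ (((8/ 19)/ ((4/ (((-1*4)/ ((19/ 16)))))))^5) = -2830094757995429164652718001/ 156114928127914803200000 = -18128.28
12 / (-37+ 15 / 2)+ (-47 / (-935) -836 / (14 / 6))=-138491489 / 386155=-358.64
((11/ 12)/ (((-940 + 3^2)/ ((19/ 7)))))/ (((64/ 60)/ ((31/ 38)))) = -1705/ 834176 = -0.00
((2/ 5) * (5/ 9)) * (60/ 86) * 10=200/ 129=1.55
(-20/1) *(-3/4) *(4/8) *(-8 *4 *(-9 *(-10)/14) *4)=-43200/7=-6171.43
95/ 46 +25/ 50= 59/ 23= 2.57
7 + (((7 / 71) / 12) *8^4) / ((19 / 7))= 19.40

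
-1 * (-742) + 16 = 758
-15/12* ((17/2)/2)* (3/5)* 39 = -1989/16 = -124.31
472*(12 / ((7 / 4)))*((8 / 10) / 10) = 45312 / 175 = 258.93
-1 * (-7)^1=7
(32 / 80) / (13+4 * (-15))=-2 / 235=-0.01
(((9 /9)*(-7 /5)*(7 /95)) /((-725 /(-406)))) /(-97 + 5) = 343 /546250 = 0.00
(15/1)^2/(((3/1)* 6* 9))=25/18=1.39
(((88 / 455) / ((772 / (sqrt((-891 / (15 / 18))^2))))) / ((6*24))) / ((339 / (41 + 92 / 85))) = 556479 / 2409894500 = 0.00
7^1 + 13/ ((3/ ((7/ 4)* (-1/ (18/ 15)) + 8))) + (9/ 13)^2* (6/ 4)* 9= 41.82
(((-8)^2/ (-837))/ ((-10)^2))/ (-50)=0.00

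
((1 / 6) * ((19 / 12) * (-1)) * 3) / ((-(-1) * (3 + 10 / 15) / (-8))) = 19 / 11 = 1.73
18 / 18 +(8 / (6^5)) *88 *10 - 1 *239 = -57614 / 243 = -237.09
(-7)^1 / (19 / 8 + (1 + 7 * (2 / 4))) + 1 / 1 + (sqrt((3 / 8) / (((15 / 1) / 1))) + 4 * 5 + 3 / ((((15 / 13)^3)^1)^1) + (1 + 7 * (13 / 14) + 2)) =sqrt(10) / 20 + 778009 / 24750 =31.59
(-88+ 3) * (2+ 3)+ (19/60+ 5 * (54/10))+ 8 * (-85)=-64661/60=-1077.68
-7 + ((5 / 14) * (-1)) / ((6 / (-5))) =-563 / 84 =-6.70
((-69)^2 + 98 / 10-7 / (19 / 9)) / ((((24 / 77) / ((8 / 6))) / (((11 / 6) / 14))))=54802231 / 20520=2670.67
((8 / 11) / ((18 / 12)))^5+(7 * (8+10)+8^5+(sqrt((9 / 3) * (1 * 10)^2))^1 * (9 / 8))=32913.51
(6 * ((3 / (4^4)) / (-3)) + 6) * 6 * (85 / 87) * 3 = 195075 / 1856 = 105.11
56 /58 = 28 /29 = 0.97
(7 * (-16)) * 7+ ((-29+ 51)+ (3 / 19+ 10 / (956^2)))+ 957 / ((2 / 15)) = 55703256875 / 8682392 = 6415.66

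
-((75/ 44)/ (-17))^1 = 75/ 748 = 0.10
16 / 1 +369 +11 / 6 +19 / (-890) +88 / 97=50207698 / 129495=387.72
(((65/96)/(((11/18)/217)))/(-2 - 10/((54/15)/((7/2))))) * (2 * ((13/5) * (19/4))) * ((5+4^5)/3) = -6452944407/37136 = -173765.20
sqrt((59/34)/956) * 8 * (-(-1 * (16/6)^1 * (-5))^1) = -80 * sqrt(479434)/12189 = -4.54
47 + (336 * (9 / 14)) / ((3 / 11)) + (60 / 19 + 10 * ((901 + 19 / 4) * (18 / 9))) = 360186 / 19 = 18957.16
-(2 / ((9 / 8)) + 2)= -34 / 9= -3.78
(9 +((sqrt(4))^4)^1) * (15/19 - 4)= -1525/19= -80.26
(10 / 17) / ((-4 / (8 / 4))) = -5 / 17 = -0.29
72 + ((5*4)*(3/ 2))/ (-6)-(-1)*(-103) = -36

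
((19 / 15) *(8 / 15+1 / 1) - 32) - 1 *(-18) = -2713 / 225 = -12.06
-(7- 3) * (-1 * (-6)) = -24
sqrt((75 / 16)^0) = 1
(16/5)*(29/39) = 464/195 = 2.38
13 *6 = 78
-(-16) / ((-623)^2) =16 / 388129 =0.00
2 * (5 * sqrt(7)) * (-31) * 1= -310 * sqrt(7)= -820.18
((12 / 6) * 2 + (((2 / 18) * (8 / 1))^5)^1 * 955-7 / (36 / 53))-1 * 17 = 119669081 / 236196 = 506.65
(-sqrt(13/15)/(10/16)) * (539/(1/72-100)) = 8.03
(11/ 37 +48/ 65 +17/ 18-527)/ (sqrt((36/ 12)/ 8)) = -22728107*sqrt(6)/ 64935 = -857.35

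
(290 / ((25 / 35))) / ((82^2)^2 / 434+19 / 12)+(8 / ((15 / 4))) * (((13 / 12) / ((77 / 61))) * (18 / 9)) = 3445628128312 / 939975425235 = 3.67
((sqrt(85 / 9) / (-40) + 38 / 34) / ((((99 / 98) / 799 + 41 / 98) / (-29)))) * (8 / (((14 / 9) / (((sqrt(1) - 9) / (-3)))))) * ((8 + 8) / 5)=-39777792 / 11735 + 1482944 * sqrt(85) / 58675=-3156.66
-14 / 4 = -7 / 2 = -3.50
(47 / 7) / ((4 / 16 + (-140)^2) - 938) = 188 / 522543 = 0.00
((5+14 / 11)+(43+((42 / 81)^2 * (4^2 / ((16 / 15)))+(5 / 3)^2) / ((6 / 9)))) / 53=106009 / 94446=1.12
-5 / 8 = -0.62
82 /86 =41 /43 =0.95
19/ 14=1.36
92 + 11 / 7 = 93.57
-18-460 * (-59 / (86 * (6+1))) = 8152 / 301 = 27.08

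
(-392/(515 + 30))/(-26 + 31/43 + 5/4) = 67424/2252485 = 0.03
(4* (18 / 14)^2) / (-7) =-324 / 343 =-0.94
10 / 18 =5 / 9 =0.56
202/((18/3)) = 101/3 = 33.67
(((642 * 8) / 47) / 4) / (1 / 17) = 21828 / 47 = 464.43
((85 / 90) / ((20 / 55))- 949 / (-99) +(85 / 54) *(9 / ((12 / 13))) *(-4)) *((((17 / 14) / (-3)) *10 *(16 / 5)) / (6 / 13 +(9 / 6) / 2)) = 68900728 / 130977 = 526.05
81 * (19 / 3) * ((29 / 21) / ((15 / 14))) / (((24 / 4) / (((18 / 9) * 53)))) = 58406 / 5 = 11681.20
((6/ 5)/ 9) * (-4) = -8/ 15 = -0.53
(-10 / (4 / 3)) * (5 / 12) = -25 / 8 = -3.12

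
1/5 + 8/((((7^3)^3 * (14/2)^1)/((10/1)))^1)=282475649/1412376245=0.20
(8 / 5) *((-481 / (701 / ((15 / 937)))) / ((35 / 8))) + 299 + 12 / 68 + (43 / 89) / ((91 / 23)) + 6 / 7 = 135721532745597 / 452176443355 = 300.15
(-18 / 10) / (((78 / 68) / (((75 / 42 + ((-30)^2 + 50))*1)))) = -10455 / 7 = -1493.57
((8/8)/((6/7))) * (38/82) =133/246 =0.54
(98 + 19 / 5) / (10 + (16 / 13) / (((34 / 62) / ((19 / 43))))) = 4837027 / 522270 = 9.26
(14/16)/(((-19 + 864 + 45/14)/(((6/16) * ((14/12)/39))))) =343/29640000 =0.00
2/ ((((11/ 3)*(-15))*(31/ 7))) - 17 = -17.01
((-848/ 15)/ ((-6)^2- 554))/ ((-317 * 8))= -53/ 1231545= -0.00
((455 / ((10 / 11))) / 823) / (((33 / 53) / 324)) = 316.45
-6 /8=-3 /4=-0.75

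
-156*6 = -936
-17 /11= -1.55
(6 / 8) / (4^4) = 3 / 1024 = 0.00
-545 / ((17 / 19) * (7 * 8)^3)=-10355 / 2985472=-0.00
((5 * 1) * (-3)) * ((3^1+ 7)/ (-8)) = 75/ 4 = 18.75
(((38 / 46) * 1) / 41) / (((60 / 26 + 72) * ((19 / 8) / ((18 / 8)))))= 39 / 151823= 0.00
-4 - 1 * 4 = -8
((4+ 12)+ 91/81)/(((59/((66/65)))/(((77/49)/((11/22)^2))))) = 1342616/724815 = 1.85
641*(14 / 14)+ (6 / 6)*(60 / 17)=644.53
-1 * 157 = -157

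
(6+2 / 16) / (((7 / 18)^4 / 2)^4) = 242879062193188503552 / 678223072849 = 358110881.09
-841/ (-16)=52.56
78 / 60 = 13 / 10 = 1.30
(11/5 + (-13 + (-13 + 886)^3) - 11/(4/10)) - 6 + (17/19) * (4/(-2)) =126414328473/190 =665338570.91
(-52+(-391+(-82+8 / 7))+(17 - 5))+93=-2932 / 7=-418.86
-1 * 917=-917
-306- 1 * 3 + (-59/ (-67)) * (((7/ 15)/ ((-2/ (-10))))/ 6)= -372241/ 1206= -308.66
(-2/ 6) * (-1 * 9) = 3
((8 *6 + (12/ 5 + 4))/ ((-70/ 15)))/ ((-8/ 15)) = 153/ 7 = 21.86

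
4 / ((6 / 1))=2 / 3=0.67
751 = 751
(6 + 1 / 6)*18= 111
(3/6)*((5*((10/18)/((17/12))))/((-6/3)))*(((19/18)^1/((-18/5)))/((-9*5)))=-475/148716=-0.00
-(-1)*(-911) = -911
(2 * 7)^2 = 196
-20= -20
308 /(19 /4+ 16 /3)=336 /11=30.55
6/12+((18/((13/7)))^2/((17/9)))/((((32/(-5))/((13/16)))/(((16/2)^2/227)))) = -64219/50167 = -1.28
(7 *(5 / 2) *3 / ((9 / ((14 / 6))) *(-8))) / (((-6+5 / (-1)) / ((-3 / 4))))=-245 / 2112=-0.12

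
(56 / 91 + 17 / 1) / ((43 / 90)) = 36.87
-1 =-1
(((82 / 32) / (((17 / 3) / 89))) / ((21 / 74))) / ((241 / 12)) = 405039 / 57358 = 7.06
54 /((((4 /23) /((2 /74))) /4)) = 1242 /37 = 33.57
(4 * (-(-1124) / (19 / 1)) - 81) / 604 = 2957 / 11476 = 0.26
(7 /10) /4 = 7 /40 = 0.18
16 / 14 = 8 / 7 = 1.14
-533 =-533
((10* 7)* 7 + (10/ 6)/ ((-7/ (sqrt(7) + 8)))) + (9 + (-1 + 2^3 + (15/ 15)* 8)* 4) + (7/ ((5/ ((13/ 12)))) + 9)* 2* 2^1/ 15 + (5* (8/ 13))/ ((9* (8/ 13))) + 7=297914/ 525 - 5* sqrt(7)/ 21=566.83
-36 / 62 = -18 / 31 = -0.58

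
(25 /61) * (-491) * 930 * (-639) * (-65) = -474153176250 /61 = -7773002889.34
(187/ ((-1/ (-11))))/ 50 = 2057/ 50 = 41.14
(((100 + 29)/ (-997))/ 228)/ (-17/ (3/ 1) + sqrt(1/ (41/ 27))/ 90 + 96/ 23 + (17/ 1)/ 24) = 2729640 * sqrt(123)/ 3639913229519 + 2633657550/ 3639913229519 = 0.00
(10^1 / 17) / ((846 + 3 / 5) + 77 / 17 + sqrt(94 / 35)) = 12660550 / 18318735091 - 425 *sqrt(3290) / 18318735091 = 0.00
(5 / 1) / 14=5 / 14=0.36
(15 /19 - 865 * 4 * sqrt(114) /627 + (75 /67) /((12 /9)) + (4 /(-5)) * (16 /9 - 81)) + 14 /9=7.64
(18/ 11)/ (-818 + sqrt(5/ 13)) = -191412/ 95684677 -18 *sqrt(65)/ 95684677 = -0.00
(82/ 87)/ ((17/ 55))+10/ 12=11485/ 2958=3.88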